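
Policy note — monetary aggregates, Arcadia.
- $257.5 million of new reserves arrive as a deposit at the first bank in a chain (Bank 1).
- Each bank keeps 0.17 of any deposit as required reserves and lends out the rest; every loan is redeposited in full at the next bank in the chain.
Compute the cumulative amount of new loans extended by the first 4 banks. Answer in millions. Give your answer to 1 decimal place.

Bank i lends (1 − rr)^i of the original deposit: Bank 1 lends 257.5·0.8300 = 213.7250, Bank 2 lends 257.5·0.8300² ≈ 177.3917, and so on.
Summing a geometric series: total = 257.5·[0.8300·(1 − 0.8300^4) / (1 − 0.8300)] ≈ 660.5571 million.

$660.6 million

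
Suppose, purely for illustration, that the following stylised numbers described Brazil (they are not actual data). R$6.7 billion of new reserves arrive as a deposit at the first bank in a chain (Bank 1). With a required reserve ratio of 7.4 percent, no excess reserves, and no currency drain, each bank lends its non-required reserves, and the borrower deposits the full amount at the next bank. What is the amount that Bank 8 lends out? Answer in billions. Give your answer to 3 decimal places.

R$3.622 billion

Each bank lends a fraction (1 − rr) = 0.9260 of the deposit it receives, so Bank 8 receives 6.7·0.9260^7 and lends 6.7·0.9260^8 ≈ 3.6221 billion.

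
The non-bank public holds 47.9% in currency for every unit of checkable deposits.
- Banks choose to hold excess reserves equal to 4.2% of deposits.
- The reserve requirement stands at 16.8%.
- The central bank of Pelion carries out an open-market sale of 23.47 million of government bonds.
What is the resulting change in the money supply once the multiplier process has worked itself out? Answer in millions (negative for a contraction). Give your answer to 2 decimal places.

-50.38 million

The money multiplier is m = (1 + c) / (rr + e + c) = (1 + 0.479) / (0.168 + 0.042 + 0.479) ≈ 2.14659.
The sale removes 23.47 million of base, so ΔM = m × ΔMB = 2.14659 × (−23.47) ≈ -50.3805 million.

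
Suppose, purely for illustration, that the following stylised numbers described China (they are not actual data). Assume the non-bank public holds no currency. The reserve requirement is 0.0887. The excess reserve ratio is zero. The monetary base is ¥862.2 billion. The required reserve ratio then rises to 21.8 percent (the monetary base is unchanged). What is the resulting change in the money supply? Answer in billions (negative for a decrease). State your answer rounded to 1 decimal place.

-5765.4 billion

Initially m₁ = 1 / (0.0887) ≈ 11.27396, so M₁ = 11.27396 × 862.2 ≈ 9720.4083 billion.
After the change m₂ = 1 / (0.218) ≈ 4.58716, so M₂ = 4.58716 × 862.2 ≈ 3955.0494 billion.
ΔM = M₂ − M₁ = 3955.0494 − 9720.4083 = -5765.3589 billion.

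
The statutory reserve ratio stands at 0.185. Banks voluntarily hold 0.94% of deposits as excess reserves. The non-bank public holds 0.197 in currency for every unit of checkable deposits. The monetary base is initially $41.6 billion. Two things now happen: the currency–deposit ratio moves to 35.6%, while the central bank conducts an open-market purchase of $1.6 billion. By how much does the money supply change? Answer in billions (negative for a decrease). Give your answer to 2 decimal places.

Before: m₁ = (1 + 0.197) / (0.185 + 0.0094 + 0.197) ≈ 3.05825, MB₁ = 41.6, so M₁ = 3.05825 × 41.6 = 127.2232 billion.
After: m₂ = (1 + 0.356) / (0.185 + 0.0094 + 0.356) ≈ 2.46366, MB₂ = 41.6 + 1.6 = 43.2, so M₂ = 2.46366 × 43.2 ≈ 106.4301 billion.
ΔM = M₂ − M₁ = 106.4301 − 127.2232 = -20.7931 billion.

-20.79 billion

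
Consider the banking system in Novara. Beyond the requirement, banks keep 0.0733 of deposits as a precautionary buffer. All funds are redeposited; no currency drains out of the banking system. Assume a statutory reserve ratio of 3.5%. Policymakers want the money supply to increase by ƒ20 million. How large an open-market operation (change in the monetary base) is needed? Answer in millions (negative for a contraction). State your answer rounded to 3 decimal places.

The money multiplier is m = 1 / (rr + e) = 1 / (0.035 + 0.0733) ≈ 9.233610.
ΔMB = ΔM / m = (+20) / 9.233610 ≈ 2.166 million.

ƒ2.166 million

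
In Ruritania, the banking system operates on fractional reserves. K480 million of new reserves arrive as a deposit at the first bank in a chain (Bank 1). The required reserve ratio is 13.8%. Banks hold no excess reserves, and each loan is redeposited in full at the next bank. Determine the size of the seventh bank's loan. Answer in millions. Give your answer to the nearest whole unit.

K170 million

Each bank lends a fraction (1 − rr) = 0.8620 of the deposit it receives, so Bank 7 receives 480·0.8620^6 and lends 480·0.8620^7 ≈ 169.7431 million.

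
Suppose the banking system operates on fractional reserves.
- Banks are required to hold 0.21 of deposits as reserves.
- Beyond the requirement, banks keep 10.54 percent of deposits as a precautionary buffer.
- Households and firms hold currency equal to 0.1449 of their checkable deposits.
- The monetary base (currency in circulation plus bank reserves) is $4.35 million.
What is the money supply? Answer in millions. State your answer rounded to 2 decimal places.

The money multiplier is m = (1 + c) / (rr + e + c) = (1 + 0.1449) / (0.21 + 0.1054 + 0.1449) ≈ 2.4873.
So M = m × MB = 2.4873 × 4.35 ≈ 10.8198 million.

$10.82 million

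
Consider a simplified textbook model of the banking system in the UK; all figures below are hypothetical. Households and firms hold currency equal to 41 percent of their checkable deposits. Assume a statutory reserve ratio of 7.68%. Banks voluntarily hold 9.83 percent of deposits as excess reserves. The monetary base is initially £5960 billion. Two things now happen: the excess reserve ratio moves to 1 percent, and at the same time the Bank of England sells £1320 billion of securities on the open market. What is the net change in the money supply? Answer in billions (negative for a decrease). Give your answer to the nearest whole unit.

Before: m₁ = (1 + 0.41) / (0.0768 + 0.0983 + 0.41) ≈ 2.40984, MB₁ = 5960, so M₁ = 2.40984 × 5960 = 14362.6464 billion.
After: m₂ = (1 + 0.41) / (0.0768 + 0.01 + 0.41) ≈ 2.83816, MB₂ = 5960 − 1320 = 4640, so M₂ = 2.83816 × 4640 = 13169.0624 billion.
ΔM = M₂ − M₁ = 13169.0624 − 14362.6464 = -1193.584 billion.

-1194 billion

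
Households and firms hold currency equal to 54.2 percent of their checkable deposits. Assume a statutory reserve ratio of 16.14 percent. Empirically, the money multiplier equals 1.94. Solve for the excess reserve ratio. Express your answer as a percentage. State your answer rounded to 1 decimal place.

9.1%

Using m = 1.94. Since m = (1 + c)/(c + rr + e), the denominator satisfies c + rr + e = (1 + c)/m = (1 + 0.542) / 1.94 ≈ 0.794845.
With c = 0.542 and rr = 0.1614, the excess reserve ratio is 0.794845 − 0.542 − 0.1614 = 0.091445.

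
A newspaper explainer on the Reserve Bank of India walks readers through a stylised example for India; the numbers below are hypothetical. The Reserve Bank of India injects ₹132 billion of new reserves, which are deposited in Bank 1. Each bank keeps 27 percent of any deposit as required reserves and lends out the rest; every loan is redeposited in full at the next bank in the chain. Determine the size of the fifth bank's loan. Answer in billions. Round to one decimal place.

Each bank lends a fraction (1 − rr) = 0.7300 of the deposit it receives, so Bank 5 receives 132·0.7300^4 and lends 132·0.7300^5 ≈ 27.3645 billion.

₹27.4 billion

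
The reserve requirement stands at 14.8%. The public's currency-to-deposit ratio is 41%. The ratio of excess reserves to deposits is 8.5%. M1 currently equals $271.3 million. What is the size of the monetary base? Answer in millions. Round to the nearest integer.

The money multiplier is m = (1 + c) / (rr + e + c) = (1 + 0.41) / (0.148 + 0.085 + 0.41) ≈ 2.1928.
MB = M / m = 271.3 / 2.1928 ≈ 123.7231 million.

$124 million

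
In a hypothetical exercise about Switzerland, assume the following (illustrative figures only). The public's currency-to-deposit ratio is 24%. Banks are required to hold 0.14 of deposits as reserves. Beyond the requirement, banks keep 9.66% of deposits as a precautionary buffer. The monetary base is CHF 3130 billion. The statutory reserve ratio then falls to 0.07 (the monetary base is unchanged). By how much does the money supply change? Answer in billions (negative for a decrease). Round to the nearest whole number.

CHF 1402 billion

Initially m₁ = (1 + 0.24) / (0.14 + 0.0966 + 0.24) ≈ 2.60176, so M₁ = 2.60176 × 3130 = 8143.5088 billion.
After the change m₂ = (1 + 0.24) / (0.07 + 0.0966 + 0.24) ≈ 3.04968, so M₂ = 3.04968 × 3130 = 9545.4984 billion.
ΔM = M₂ − M₁ = 9545.4984 − 8143.5088 = 1401.9896 billion.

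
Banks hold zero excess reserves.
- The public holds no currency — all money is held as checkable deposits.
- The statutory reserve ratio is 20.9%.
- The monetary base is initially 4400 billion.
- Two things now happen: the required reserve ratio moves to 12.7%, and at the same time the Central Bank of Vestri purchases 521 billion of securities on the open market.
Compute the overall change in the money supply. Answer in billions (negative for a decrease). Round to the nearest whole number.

17695 billion

Before: m₁ = 1 / (0.209) ≈ 4.78469, MB₁ = 4400, so M₁ = 4.78469 × 4400 = 21052.636 billion.
After: m₂ = 1 / (0.127) ≈ 7.87402, MB₂ = 4400 + 521 = 4921, so M₂ = 7.87402 × 4921 ≈ 38748.0524 billion.
ΔM = M₂ − M₁ = 38748.0524 − 21052.636 = 17695.4164 billion.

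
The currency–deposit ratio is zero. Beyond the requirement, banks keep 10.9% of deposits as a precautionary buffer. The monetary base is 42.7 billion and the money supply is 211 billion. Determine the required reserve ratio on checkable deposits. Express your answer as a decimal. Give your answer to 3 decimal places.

Using m = M/MB = 211/42.7 ≈ 4.941452. Since m = (1 + c)/(c + rr + e), the denominator satisfies c + rr + e = (1 + c)/m = (1 + 0) / 4.941452 ≈ 0.202370.
With c = 0 and e = 0.109, the required reserve ratio on checkable deposits is 0.202370 − 0 − 0.109 = 0.09337.

0.093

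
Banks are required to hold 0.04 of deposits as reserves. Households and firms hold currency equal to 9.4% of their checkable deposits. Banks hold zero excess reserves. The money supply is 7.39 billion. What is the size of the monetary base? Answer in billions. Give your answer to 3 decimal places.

The money multiplier is m = (1 + c) / (rr + c) = (1 + 0.094) / (0.04 + 0.094) ≈ 8.16418.
MB = M / m = 7.39 / 8.16418 ≈ 0.9052 billion.

0.905 billion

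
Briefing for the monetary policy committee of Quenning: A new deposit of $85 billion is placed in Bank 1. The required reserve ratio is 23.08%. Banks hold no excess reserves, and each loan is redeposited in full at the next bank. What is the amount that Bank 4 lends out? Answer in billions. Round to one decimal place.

Each bank lends a fraction (1 − rr) = 0.7692 of the deposit it receives, so Bank 4 receives 85·0.7692^3 and lends 85·0.7692^4 ≈ 29.7561 billion.

$29.8 billion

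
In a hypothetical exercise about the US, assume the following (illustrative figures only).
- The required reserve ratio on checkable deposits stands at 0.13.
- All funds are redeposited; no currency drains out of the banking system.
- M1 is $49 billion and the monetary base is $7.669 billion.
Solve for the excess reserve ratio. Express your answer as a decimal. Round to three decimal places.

0.027

Using m = M/MB = 49/7.669 ≈ 6.389360. Since m = (1 + c)/(c + rr + e), the denominator satisfies c + rr + e = (1 + c)/m = (1 + 0) / 6.389360 ≈ 0.156510.
With c = 0 and rr = 0.13, the excess reserve ratio is 0.156510 − 0 − 0.13 = 0.02651.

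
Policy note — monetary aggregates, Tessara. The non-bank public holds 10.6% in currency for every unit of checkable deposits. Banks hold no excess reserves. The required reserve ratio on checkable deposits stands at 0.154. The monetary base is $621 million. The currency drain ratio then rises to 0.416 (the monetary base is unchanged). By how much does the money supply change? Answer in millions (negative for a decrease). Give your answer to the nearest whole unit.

Initially m₁ = (1 + 0.106) / (0.154 + 0.106) ≈ 4.2538, so M₁ = 4.2538 × 621 = 2641.6098 million.
After the change m₂ = (1 + 0.416) / (0.154 + 0.416) ≈ 2.4842, so M₂ = 2.4842 × 621 = 1542.6882 million.
ΔM = M₂ − M₁ = 1542.6882 − 2641.6098 = -1098.9216 million.

-1099 million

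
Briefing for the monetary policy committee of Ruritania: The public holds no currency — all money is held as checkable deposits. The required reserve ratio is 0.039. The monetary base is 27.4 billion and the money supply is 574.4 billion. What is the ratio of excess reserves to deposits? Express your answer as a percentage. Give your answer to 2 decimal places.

Using m = M/MB = 574.4/27.4 ≈ 20.963504. Since m = (1 + c)/(c + rr + e), the denominator satisfies c + rr + e = (1 + c)/m = (1 + 0) / 20.963504 ≈ 0.047702.
With c = 0 and rr = 0.039, the ratio of excess reserves to deposits is 0.047702 − 0 − 0.039 = 0.008702.

0.87%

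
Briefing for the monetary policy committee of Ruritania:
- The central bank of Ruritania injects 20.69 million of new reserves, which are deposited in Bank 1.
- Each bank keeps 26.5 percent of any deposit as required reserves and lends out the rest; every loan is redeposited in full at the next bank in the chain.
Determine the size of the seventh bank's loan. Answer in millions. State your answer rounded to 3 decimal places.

2.398 million

Each bank lends a fraction (1 − rr) = 0.7350 of the deposit it receives, so Bank 7 receives 20.69·0.7350^6 and lends 20.69·0.7350^7 ≈ 2.3976 million.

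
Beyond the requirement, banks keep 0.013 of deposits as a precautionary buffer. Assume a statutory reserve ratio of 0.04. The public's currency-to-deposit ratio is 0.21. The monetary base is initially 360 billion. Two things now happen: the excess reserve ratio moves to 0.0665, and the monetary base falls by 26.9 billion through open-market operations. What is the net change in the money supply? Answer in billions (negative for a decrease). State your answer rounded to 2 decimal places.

-382.81 billion

Before: m₁ = (1 + 0.21) / (0.04 + 0.013 + 0.21) ≈ 4.600760, MB₁ = 360, so M₁ = 4.600760 × 360 = 1656.2736 billion.
After: m₂ = (1 + 0.21) / (0.04 + 0.0665 + 0.21) ≈ 3.823065, MB₂ = 360 − 26.9 = 333.1, so M₂ = 3.823065 × 333.1 ≈ 1273.463 billion.
ΔM = M₂ − M₁ = 1273.463 − 1656.2736 = -382.8106 billion.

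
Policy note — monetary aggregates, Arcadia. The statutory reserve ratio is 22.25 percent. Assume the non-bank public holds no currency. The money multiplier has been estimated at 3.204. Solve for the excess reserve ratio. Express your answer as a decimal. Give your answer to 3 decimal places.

Using m = 3.204. Since m = (1 + c)/(c + rr + e), the denominator satisfies c + rr + e = (1 + c)/m = (1 + 0) / 3.204 ≈ 0.312110.
With c = 0 and rr = 0.2225, the excess reserve ratio is 0.312110 − 0 − 0.2225 = 0.08961.

0.090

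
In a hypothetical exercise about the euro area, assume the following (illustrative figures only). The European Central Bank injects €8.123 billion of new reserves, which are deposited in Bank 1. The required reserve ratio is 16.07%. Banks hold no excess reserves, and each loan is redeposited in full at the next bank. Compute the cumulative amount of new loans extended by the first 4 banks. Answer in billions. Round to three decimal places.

Bank i lends (1 − rr)^i of the original deposit: Bank 1 lends 8.123·0.8393 ≈ 6.8176, Bank 2 lends 8.123·0.8393² ≈ 5.7220, and so on.
Summing a geometric series: total = 8.123·[0.8393·(1 − 0.8393^4) / (1 − 0.8393)] ≈ 21.3729 billion.

€21.373 billion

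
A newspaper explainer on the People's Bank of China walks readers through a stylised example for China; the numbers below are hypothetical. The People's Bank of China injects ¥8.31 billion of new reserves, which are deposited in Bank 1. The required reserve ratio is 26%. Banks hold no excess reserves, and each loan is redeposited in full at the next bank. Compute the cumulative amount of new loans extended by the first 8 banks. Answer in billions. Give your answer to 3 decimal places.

¥21.525 billion

Bank i lends (1 − rr)^i of the original deposit: Bank 1 lends 8.31·0.7400 = 6.1494, Bank 2 lends 8.31·0.7400² ≈ 4.5506, and so on.
Summing a geometric series: total = 8.31·[0.7400·(1 − 0.7400^8) / (1 − 0.7400)] ≈ 21.5248 billion.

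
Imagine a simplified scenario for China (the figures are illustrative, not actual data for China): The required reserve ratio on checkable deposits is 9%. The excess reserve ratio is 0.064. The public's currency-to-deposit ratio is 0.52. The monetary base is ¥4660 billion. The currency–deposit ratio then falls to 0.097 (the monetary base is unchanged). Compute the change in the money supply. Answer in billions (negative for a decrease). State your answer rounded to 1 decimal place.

Initially m₁ = (1 + 0.52) / (0.09 + 0.064 + 0.52) ≈ 2.255193, so M₁ = 2.255193 × 4660 ≈ 10509.1994 billion.
After the change m₂ = (1 + 0.097) / (0.09 + 0.064 + 0.097) ≈ 4.370518, so M₂ = 4.370518 × 4660 ≈ 20366.6139 billion.
ΔM = M₂ − M₁ = 20366.6139 − 10509.1994 = 9857.4145 billion.

¥9857.4 billion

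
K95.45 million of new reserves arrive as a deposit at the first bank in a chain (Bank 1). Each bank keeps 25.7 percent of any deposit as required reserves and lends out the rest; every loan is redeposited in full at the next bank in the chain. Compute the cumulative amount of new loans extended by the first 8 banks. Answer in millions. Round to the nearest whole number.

Bank i lends (1 − rr)^i of the original deposit: Bank 1 lends 95.45·0.7430 ≈ 70.9194, Bank 2 lends 95.45·0.7430² ≈ 52.6931, and so on.
Summing a geometric series: total = 95.45·[0.7430·(1 − 0.7430^8) / (1 − 0.7430)] ≈ 250.3212 million.

K250 million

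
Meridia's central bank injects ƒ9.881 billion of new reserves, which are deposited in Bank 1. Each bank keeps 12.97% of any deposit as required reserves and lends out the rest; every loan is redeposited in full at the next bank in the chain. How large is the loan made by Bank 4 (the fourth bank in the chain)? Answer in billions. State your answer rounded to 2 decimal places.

Each bank lends a fraction (1 − rr) = 0.8703 of the deposit it receives, so Bank 4 receives 9.881·0.8703^3 and lends 9.881·0.8703^4 ≈ 5.6686 billion.

ƒ5.67 billion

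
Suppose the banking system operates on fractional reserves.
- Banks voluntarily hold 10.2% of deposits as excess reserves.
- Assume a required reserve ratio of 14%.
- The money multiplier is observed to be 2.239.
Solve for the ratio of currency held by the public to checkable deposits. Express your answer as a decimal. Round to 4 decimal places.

Using m = 2.239. From m = (1 + c)/(c + rr + e), rearranging gives 1 + c = m·(c + rr + e), so c·(1 − m) = m·(rr + e) − 1.
Hence c = [m·(rr + e) − 1]/(1 − m) = [2.239 × (0.14 + 0.102) − 1] / (1 − 2.239) ≈ 0.369784.

0.3698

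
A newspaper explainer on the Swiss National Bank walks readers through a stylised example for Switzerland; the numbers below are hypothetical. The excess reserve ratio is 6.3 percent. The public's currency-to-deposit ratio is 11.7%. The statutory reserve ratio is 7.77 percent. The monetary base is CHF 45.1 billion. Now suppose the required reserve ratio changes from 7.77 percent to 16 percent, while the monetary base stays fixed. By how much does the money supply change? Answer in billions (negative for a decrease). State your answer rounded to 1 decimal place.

-47.3 billion

Initially m₁ = (1 + 0.117) / (0.0777 + 0.063 + 0.117) ≈ 4.3345, so M₁ = 4.3345 × 45.1 ≈ 195.486 billion.
After the change m₂ = (1 + 0.117) / (0.16 + 0.063 + 0.117) ≈ 3.2853, so M₂ = 3.2853 × 45.1 ≈ 148.167 billion.
ΔM = M₂ − M₁ = 148.167 − 195.486 = -47.319 billion.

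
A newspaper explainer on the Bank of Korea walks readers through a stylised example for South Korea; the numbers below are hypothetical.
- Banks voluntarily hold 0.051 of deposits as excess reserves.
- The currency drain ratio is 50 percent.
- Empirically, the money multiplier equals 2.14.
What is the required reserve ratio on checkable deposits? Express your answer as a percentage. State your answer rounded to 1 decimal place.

Using m = 2.14. Since m = (1 + c)/(c + rr + e), the denominator satisfies c + rr + e = (1 + c)/m = (1 + 0.5) / 2.14 ≈ 0.700935.
With c = 0.5 and e = 0.051, the required reserve ratio on checkable deposits is 0.700935 − 0.5 − 0.051 = 0.149935.

15.0%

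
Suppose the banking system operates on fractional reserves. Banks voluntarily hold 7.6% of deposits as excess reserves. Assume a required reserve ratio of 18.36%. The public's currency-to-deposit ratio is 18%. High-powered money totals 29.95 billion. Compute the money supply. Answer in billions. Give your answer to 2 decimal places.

The money multiplier is m = (1 + c) / (rr + e + c) = (1 + 0.18) / (0.1836 + 0.076 + 0.18) ≈ 2.68426.
So M = m × MB = 2.68426 × 29.95 ≈ 80.3936 billion.

80.39 billion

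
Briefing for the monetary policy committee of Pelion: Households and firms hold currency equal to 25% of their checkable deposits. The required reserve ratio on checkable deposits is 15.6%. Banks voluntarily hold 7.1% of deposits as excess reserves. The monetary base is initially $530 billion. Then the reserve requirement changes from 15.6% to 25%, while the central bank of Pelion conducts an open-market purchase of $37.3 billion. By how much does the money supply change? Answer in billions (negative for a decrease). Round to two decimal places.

Before: m₁ = (1 + 0.25) / (0.156 + 0.071 + 0.25) ≈ 2.620545, MB₁ = 530, so M₁ = 2.620545 × 530 ≈ 1388.8889 billion.
After: m₂ = (1 + 0.25) / (0.25 + 0.071 + 0.25) ≈ 2.189142, MB₂ = 530 + 37.3 = 567.3, so M₂ = 2.189142 × 567.3 ≈ 1241.9003 billion.
ΔM = M₂ − M₁ = 1241.9003 − 1388.8889 = -146.9886 billion.

-146.99 billion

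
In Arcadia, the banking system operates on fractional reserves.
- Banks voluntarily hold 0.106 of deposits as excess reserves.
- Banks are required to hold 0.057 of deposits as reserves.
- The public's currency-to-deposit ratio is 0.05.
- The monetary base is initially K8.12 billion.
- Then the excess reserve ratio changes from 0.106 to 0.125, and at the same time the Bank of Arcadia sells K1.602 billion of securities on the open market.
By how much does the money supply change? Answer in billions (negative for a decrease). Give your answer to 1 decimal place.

Before: m₁ = (1 + 0.05) / (0.057 + 0.106 + 0.05) ≈ 4.9296, MB₁ = 8.12, so M₁ = 4.9296 × 8.12 ≈ 40.0284 billion.
After: m₂ = (1 + 0.05) / (0.057 + 0.125 + 0.05) ≈ 4.5259, MB₂ = 8.12 − 1.602 = 6.518, so M₂ = 4.5259 × 6.518 ≈ 29.4998 billion.
ΔM = M₂ − M₁ = 29.4998 − 40.0284 = -10.5286 billion.

-10.5 billion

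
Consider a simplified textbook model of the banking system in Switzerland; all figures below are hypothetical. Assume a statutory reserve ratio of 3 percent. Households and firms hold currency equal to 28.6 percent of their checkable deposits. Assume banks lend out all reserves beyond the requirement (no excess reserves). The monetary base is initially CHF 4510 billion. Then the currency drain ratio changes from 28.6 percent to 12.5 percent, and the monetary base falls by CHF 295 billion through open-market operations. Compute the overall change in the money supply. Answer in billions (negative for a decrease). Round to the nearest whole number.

Before: m₁ = (1 + 0.286) / (0.03 + 0.286) ≈ 4.06962, MB₁ = 4510, so M₁ = 4.06962 × 4510 = 18353.9862 billion.
After: m₂ = (1 + 0.125) / (0.03 + 0.125) ≈ 7.25806, MB₂ = 4510 − 295 = 4215, so M₂ = 7.25806 × 4215 = 30592.7229 billion.
ΔM = M₂ − M₁ = 30592.7229 − 18353.9862 = 12238.7367 billion.

CHF 12239 billion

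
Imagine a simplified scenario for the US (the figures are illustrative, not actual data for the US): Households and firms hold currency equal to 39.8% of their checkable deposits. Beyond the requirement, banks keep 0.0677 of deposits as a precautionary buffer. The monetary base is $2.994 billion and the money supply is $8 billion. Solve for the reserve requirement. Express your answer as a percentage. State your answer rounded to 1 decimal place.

5.8%

Using m = M/MB = 8/2.994 ≈ 2.672011. Since m = (1 + c)/(c + rr + e), the denominator satisfies c + rr + e = (1 + c)/m = (1 + 0.398) / 2.672011 ≈ 0.523201.
With c = 0.398 and e = 0.0677, the reserve requirement is 0.523201 − 0.398 − 0.0677 = 0.057501.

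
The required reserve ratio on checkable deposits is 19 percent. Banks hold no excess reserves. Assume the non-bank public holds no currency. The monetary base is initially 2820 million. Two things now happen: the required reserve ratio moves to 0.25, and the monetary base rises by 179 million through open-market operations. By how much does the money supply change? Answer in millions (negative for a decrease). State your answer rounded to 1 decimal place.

Before: m₁ = 1 / (0.19) ≈ 5.263158, MB₁ = 2820, so M₁ = 5.263158 × 2820 ≈ 14842.1056 million.
After: m₂ = 1 / (0.25) = 4, MB₂ = 2820 + 179 = 2999, so M₂ = 4 × 2999 = 11996 million.
ΔM = M₂ − M₁ = 11996 − 14842.1056 = -2846.1056 million.

-2846.1 million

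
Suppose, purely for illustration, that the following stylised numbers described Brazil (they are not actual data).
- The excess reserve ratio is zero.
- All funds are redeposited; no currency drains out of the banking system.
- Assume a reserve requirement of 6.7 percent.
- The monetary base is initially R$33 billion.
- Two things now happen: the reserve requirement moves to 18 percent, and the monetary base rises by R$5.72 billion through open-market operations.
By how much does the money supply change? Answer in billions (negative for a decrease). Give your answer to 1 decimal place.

Before: m₁ = 1 / (0.067) ≈ 14.9254, MB₁ = 33, so M₁ = 14.9254 × 33 = 492.5382 billion.
After: m₂ = 1 / (0.18) ≈ 5.5556, MB₂ = 33 + 5.72 = 38.72, so M₂ = 5.5556 × 38.72 ≈ 215.1128 billion.
ΔM = M₂ − M₁ = 215.1128 − 492.5382 = -277.4254 billion.

-277.4 billion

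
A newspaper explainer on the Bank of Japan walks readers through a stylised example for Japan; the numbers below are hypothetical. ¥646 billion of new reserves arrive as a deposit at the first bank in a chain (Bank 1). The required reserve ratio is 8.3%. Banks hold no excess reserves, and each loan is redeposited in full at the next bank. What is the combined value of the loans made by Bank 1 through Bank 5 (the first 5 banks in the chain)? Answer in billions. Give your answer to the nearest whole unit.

¥2509 billion

Bank i lends (1 − rr)^i of the original deposit: Bank 1 lends 646·0.9170 = 592.3820, Bank 2 lends 646·0.9170² ≈ 543.2143, and so on.
Summing a geometric series: total = 646·[0.9170·(1 − 0.9170^5) / (1 − 0.9170)] ≈ 2509.3767 billion.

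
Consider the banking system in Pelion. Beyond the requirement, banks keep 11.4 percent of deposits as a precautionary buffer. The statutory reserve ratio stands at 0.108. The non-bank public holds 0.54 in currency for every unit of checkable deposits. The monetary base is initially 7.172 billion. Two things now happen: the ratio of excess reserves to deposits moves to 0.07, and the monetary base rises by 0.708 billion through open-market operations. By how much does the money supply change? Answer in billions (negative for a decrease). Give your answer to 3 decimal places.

Before: m₁ = (1 + 0.54) / (0.108 + 0.114 + 0.54) ≈ 2.02100, MB₁ = 7.172, so M₁ = 2.02100 × 7.172 ≈ 14.4946 billion.
After: m₂ = (1 + 0.54) / (0.108 + 0.07 + 0.54) ≈ 2.14485, MB₂ = 7.172 + 0.708 = 7.88, so M₂ = 2.14485 × 7.88 ≈ 16.9014 billion.
ΔM = M₂ − M₁ = 16.9014 − 14.4946 = 2.4068 billion.

2.407 billion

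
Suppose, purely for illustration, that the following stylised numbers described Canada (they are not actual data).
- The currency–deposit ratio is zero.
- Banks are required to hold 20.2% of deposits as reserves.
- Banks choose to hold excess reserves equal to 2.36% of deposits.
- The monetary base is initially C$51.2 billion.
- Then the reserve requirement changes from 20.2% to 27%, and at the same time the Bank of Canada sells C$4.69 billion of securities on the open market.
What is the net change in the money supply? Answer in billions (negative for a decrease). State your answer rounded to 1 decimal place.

-68.5 billion

Before: m₁ = 1 / (0.202 + 0.0236) ≈ 4.4326, MB₁ = 51.2, so M₁ = 4.4326 × 51.2 ≈ 226.9491 billion.
After: m₂ = 1 / (0.27 + 0.0236) ≈ 3.4060, MB₂ = 51.2 − 4.69 = 46.51, so M₂ = 3.4060 × 46.51 ≈ 158.4131 billion.
ΔM = M₂ − M₁ = 158.4131 − 226.9491 = -68.536 billion.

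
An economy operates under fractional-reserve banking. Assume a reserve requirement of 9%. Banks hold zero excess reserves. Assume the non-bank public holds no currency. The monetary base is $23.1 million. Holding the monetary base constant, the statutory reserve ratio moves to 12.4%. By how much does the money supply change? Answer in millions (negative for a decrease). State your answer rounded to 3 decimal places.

Initially m₁ = 1 / (0.09) ≈ 11.111111, so M₁ = 11.111111 × 23.1 ≈ 256.6667 million.
After the change m₂ = 1 / (0.124) ≈ 8.064516, so M₂ = 8.064516 × 23.1 ≈ 186.2903 million.
ΔM = M₂ − M₁ = 186.2903 − 256.6667 = -70.3764 million.

-70.376 million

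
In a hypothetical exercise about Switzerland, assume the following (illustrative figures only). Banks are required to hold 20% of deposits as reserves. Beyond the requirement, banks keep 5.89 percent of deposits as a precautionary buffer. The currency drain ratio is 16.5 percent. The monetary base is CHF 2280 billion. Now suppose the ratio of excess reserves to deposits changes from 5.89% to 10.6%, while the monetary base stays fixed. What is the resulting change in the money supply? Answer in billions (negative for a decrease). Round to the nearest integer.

Initially m₁ = (1 + 0.165) / (0.2 + 0.0589 + 0.165) ≈ 2.74829, so M₁ = 2.74829 × 2280 = 6266.1012 billion.
After the change m₂ = (1 + 0.165) / (0.2 + 0.106 + 0.165) ≈ 2.47346, so M₂ = 2.47346 × 2280 = 5639.4888 billion.
ΔM = M₂ − M₁ = 5639.4888 − 6266.1012 = -626.6124 billion.

-627 billion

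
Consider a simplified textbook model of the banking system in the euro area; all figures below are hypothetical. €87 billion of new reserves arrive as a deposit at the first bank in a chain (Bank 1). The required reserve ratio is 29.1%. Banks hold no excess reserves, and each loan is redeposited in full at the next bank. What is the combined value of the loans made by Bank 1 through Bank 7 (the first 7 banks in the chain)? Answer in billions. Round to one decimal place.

Bank i lends (1 − rr)^i of the original deposit: Bank 1 lends 87·0.7090 = 61.6830, Bank 2 lends 87·0.7090² ≈ 43.7332, and so on.
Summing a geometric series: total = 87·[0.7090·(1 − 0.7090^7) / (1 − 0.7090)] ≈ 192.8795 billion.

€192.9 billion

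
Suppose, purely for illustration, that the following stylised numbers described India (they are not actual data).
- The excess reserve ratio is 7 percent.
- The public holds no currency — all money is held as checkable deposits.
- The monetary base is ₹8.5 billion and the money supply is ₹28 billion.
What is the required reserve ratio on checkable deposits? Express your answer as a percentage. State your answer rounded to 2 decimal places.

23.36%

Using m = M/MB = 28/8.5 ≈ 3.294118. Since m = (1 + c)/(c + rr + e), the denominator satisfies c + rr + e = (1 + c)/m = (1 + 0) / 3.294118 ≈ 0.303571.
With c = 0 and e = 0.07, the required reserve ratio on checkable deposits is 0.303571 − 0 − 0.07 = 0.233571.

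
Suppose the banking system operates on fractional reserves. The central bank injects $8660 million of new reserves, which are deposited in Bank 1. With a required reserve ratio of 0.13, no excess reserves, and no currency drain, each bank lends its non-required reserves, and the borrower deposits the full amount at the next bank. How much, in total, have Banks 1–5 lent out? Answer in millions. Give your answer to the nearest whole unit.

$29069 million

Bank i lends (1 − rr)^i of the original deposit: Bank 1 lends 8660·0.8700 = 7534.2000, Bank 2 lends 8660·0.8700² = 6554.7540, and so on.
Summing a geometric series: total = 8660·[0.8700·(1 − 0.8700^5) / (1 − 0.8700)] ≈ 29069.2085 million.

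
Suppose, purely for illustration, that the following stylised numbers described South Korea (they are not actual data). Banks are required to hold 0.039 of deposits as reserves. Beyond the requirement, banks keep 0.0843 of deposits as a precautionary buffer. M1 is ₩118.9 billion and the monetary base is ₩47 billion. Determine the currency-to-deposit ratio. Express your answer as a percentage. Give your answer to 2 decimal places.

Using m = M/MB = 118.9/47 ≈ 2.529787. From m = (1 + c)/(c + rr + e), rearranging gives 1 + c = m·(c + rr + e), so c·(1 − m) = m·(rr + e) − 1.
Hence c = [m·(rr + e) − 1]/(1 − m) = [2.529787 × (0.039 + 0.0843) − 1] / (1 − 2.529787) ≈ 0.449786.

44.98%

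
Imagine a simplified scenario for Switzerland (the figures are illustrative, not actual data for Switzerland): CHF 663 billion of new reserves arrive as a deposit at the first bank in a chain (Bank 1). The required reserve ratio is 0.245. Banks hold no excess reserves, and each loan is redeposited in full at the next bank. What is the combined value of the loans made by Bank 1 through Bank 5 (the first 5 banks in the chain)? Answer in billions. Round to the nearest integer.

Bank i lends (1 − rr)^i of the original deposit: Bank 1 lends 663·0.7550 = 500.5650, Bank 2 lends 663·0.7550² ≈ 377.9266, and so on.
Summing a geometric series: total = 663·[0.7550·(1 − 0.7550^5) / (1 − 0.7550)] ≈ 1541.9016 billion.

CHF 1542 billion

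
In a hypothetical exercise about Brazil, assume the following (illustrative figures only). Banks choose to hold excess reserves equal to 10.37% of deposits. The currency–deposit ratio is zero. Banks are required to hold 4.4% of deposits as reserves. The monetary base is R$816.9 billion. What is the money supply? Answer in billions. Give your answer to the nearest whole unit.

The money multiplier is m = 1 / (rr + e) = 1 / (0.044 + 0.1037) ≈ 6.7705.
So M = m × MB = 6.7705 × 816.9 ≈ 5530.8215 billion.

R$5531 billion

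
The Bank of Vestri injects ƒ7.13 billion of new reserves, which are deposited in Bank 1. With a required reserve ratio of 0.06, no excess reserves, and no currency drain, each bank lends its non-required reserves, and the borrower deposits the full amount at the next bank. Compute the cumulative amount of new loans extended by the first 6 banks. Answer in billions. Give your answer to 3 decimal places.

ƒ34.643 billion

Bank i lends (1 − rr)^i of the original deposit: Bank 1 lends 7.13·0.9400 = 6.7022, Bank 2 lends 7.13·0.9400² ≈ 6.3001, and so on.
Summing a geometric series: total = 7.13·[0.9400·(1 − 0.9400^6) / (1 − 0.9400)] ≈ 34.6426 billion.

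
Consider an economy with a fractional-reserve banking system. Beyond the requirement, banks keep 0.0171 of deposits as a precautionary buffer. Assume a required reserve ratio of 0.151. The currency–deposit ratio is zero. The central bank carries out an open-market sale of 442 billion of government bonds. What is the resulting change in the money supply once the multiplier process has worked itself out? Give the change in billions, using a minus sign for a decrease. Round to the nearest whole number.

-2629 billion

The money multiplier is m = 1 / (rr + e) = 1 / (0.151 + 0.0171) ≈ 5.9488.
The sale removes 442 billion of base, so ΔM = m × ΔMB = 5.9488 × (−442) = -2629.3696 billion.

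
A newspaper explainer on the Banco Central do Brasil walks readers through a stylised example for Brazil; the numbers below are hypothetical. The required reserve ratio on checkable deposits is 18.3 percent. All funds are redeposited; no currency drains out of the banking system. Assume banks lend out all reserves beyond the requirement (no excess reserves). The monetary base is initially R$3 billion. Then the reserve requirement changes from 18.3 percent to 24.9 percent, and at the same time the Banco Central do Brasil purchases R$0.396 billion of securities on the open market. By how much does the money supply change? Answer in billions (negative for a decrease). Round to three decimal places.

-2.755 billion

Before: m₁ = 1 / (0.183) ≈ 5.46448, MB₁ = 3, so M₁ = 5.46448 × 3 ≈ 16.3934 billion.
After: m₂ = 1 / (0.249) ≈ 4.01606, MB₂ = 3 + 0.396 = 3.396, so M₂ = 4.01606 × 3.396 ≈ 13.6385 billion.
ΔM = M₂ − M₁ = 13.6385 − 16.3934 = -2.7549 billion.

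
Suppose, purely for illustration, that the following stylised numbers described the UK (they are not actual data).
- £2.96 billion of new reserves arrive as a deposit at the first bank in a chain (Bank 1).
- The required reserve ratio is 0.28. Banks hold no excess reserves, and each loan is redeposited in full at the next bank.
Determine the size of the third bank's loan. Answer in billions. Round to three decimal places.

Each bank lends a fraction (1 − rr) = 0.7200 of the deposit it receives, so Bank 3 receives 2.96·0.7200^2 and lends 2.96·0.7200^3 ≈ 1.1048 billion.

£1.105 billion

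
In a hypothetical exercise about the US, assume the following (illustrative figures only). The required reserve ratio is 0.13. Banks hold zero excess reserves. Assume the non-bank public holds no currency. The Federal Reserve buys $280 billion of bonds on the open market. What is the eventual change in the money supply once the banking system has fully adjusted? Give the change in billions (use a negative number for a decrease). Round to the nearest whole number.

$2154 billion

The simple money multiplier is m = 1/rr = 1/0.13 ≈ 7.6923.
An open-market purchase increases the monetary base by 280 billion, so ΔM = m × ΔMB = 7.6923 × 280 = 2153.844 billion.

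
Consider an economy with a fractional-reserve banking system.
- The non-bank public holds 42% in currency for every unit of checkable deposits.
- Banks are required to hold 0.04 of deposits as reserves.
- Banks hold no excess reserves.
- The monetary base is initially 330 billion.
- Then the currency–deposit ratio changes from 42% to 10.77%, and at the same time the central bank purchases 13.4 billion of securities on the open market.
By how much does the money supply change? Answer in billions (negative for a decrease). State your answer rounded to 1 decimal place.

Before: m₁ = (1 + 0.42) / (0.04 + 0.42) ≈ 3.08696, MB₁ = 330, so M₁ = 3.08696 × 330 = 1018.6968 billion.
After: m₂ = (1 + 0.1077) / (0.04 + 0.1077) ≈ 7.49966, MB₂ = 330 + 13.4 = 343.4, so M₂ = 7.49966 × 343.4 ≈ 2575.3832 billion.
ΔM = M₂ − M₁ = 2575.3832 − 1018.6968 = 1556.6864 billion.

1556.7 billion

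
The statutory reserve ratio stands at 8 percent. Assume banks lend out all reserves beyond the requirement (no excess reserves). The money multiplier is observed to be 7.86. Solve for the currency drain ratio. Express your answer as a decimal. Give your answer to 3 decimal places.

0.054

Using m = 7.86. From m = (1 + c)/(c + rr + e), rearranging gives 1 + c = m·(c + rr + e), so c·(1 − m) = m·(rr + e) − 1.
Hence c = [m·(rr + e) − 1]/(1 − m) = [7.86 × (0.08 + 0) − 1] / (1 − 7.86) ≈ 0.054111.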